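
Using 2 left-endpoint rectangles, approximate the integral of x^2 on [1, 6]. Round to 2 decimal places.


Left Riemann sum uses left endpoints of each subinterval.
Interval: [1, 6], n = 2
dx = (6 - 1) / 2 = 5/2
Left endpoints: [1, 7/2]
f values: [1, 49/4]
Sum = dx * (sum of f values)
= 5/2 * 53/4
= 265/8 ≈ 33.13

33.13


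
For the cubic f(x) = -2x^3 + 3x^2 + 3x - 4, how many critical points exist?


Find where f'(x) = 0:
f(x) = -2x^3 + 3x^2 + 3x - 4
f'(x) = -6x^2 + 6x + 3
This is a quadratic in x. Use the discriminant to count real roots.
Discriminant = (6)^2 - 4 * (-6) * 3
= 36 - (-72)
= 108
Since discriminant > 0, f'(x) = 0 has 2 real solutions.
Number of critical points: 2

2


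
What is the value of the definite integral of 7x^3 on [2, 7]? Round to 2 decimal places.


Find the antiderivative of 7x^3:
F(x) = 7/4 * x^4
Apply the Fundamental Theorem of Calculus:
F(7) - F(2)
= 7/4 * 7^4 - 7/4 * 2^4
= 7/4 * (2401 - 16)
= 7/4 * 2385
= 16695/4 = 4173.75

4173.75


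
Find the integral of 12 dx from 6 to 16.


The integral of a constant k over [a, b] equals k * (b - a).
integral from 6 to 16 of 12 dx
= 12 * (16 - 6)
= 12 * 10
= 120

120


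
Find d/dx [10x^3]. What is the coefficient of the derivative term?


We apply the power rule: d/dx [ax^n] = a*n * x^(n-1)
d/dx [10x^3]
= 10 * 3 * x^(3-1)
= 30x^2
The coefficient is 30

30


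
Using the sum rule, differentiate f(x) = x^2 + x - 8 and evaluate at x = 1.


Differentiate term by term using power and sum rules:
f(x) = x^2 + x - 8
f'(x) = 2x + 1
Substitute x = 1:
f'(1) = 2 * 1 + 1
= 2 + 1
= 3

3


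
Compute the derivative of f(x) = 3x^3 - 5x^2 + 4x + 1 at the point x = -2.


Differentiate f(x) = 3x^3 - 5x^2 + 4x + 1 term by term:
f'(x) = 9x^2 - 10x + 4
Substitute x = -2:
f'(-2) = 9 * (-2)^2 - 10 * (-2) + 4
= 36 + 20 + 4
= 60

60


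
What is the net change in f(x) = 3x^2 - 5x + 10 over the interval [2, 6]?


Net change = f(b) - f(a)
f(x) = 3x^2 - 5x + 10
Compute f(6):
f(6) = 3 * 6^2 - 5 * 6 + 10
= 108 - 30 + 10
= 88
Compute f(2):
f(2) = 3 * 2^2 - 5 * 2 + 10
= 12 - 10 + 10
= 12
Net change = 88 - 12 = 76

76


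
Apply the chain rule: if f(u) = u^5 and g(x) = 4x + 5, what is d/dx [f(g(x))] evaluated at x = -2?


Using the chain rule: (f(g(x)))' = f'(g(x)) * g'(x)
First, find g(-2):
g(-2) = 4 * (-2) + 5 = -3
Next, f'(u) = 5u^4
And g'(x) = 4
So f'(g(-2)) * g'(-2)
= 5 * (-3)^4 * 4
= 5 * 81 * 4
= 1620

1620


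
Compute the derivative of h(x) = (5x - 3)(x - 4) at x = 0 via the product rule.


Let u(x) = 5x - 3 and v(x) = x - 4
u'(x) = 5
v'(x) = 1
Product rule: h'(x) = u'(x)*v(x) + u(x)*v'(x)
= 5 * (x - 4) + (5x - 3) * 1
At x = 0:
u(0) = 5 * 0 - 3 = -3
v(0) = 1 * 0 - 4 = -4
h'(0) = 5 * (-4) + (-3) * 1
= -20 - 3
= -23

-23


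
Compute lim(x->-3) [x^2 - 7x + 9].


Since polynomials are continuous, we use direct substitution.
lim(x->-3) of x^2 - 7x + 9
= 1 * (-3)^2 - 7 * (-3) + 9
= 9 + 21 + 9
= 39

39


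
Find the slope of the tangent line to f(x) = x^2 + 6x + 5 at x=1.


The slope of the tangent line equals f'(x) at the point.
f(x) = x^2 + 6x + 5
f'(x) = 2x + 6
At x = 1:
f'(1) = 2 * 1 + 6
= 2 + 6
= 8

8


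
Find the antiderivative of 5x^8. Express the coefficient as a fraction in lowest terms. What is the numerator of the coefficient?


Apply the power rule for integration:
integral of ax^n dx = a/(n+1) * x^(n+1) + C
integral of 5x^8 dx
= 5/9 * x^9 + C
The coefficient in lowest terms is 5/9, and its numerator is 5

5


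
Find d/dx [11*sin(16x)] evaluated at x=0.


Apply the chain rule to differentiate 11*sin(16x):
d/dx [11*sin(16x)]
= 11 * cos(16x) * d/dx(16x)
= 11 * 16 * cos(16x)
= 176 * cos(16x)
Evaluate at x = 0:
= 176 * cos(0)
= 176 * 1
= 176

176


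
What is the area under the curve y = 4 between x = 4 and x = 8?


The area under a constant function y = 4 is a rectangle.
Width = 8 - 4 = 4
Height = 4
Area = width * height
= 4 * 4
= 16

16


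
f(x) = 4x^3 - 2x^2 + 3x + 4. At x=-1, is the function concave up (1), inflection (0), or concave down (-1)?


Concavity is determined by the sign of f''(x).
f(x) = 4x^3 - 2x^2 + 3x + 4
f'(x) = 12x^2 - 4x + 3
f''(x) = 24x - 4
f''(-1) = 24 * (-1) - 4
= -24 - 4
= -28
Since f''(-1) < 0, the function is concave down (-1)

-1


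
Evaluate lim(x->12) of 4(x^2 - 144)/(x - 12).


Direct substitution gives 0/0, so we factor the numerator.
Factor: 4(x^2 - 144) = 4 * (x - 12)(x + 12)
Cancel the common factor (x - 12):
4(x^2 - 144)/(x - 12) = 4 * (x + 12)
Now substitute x = 12:
= 4 * (12 + 12) = 96

96


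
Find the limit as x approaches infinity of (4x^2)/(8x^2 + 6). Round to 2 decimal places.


For limits at infinity with equal-degree polynomials,
we compare leading coefficients.
Numerator leading term: 4x^2
Denominator leading term: 8x^2
Divide both by x^2:
lim = (4) / (8 + 6/x^2)
As x -> infinity, the 1/x and 1/x^2 terms vanish:
= 4/8 = 1/2 = 0.50

0.50


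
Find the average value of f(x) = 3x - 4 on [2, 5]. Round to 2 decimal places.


Average value = 1/(b-a) * integral from a to b of f(x) dx
First compute the integral of 3x - 4:
F(x) = (3/2)x^2 - 4x
F(5) = 3/2 * 25 - 4 * 5 = 35/2
F(2) = 3/2 * 4 - 4 * 2 = -2
Integral = 35/2 - (-2) = 39/2
Average = (39/2) / (5 - 2) = (39/2) / 3
= 13/2 = 6.50

6.50


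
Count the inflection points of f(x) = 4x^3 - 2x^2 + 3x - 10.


Inflection points occur where f''(x) = 0 and concavity changes.
f(x) = 4x^3 - 2x^2 + 3x - 10
f'(x) = 12x^2 - 4x + 3
f''(x) = 24x - 4
Set f''(x) = 0:
24x - 4 = 0
x = 4 / 24 = 1/6
Since f''(x) is linear (degree 1), it changes sign at this point.
Therefore there is exactly 1 inflection point.

1


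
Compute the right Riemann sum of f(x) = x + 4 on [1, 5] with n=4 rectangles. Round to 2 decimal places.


Right Riemann sum uses right endpoints of each subinterval.
Interval: [1, 5], n = 4
dx = (5 - 1) / 4 = 1
Right endpoints: [2, 3, 4, 5]
f values: [6, 7, 8, 9]
Sum = dx * (sum of f values)
= 1 * 30
= 30 = 30.00

30.00


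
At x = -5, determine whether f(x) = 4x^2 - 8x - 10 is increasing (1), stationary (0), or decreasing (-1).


Compute f'(x) to determine behavior:
f'(x) = 8x - 8
f'(-5) = 8 * (-5) - 8
= -40 - 8
= -48
Since f'(-5) < 0, the function is decreasing (-1)

-1


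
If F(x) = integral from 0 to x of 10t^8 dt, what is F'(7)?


By the Fundamental Theorem of Calculus (Part 1):
If F(x) = integral from 0 to x of f(t) dt, then F'(x) = f(x)
Here f(t) = 10t^8
So F'(x) = 10x^8
Evaluate at x = 7:
F'(7) = 10 * 7^8
= 10 * 5764801
= 57648010

57648010


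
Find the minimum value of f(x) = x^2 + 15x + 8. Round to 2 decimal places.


For a quadratic f(x) = ax^2 + bx + c with a > 0, the minimum is at the vertex.
Vertex x-coordinate: x = -b/(2a)
x = -(15) / (2 * 1)
x = -15/2
Substitute back to find the minimum value:
f(-15/2) = 1 * (-15/2)^2 + 15 * (-15/2) + 8
= 225/4 - 225/2 + 8
= -193/4 = -48.25

-48.25


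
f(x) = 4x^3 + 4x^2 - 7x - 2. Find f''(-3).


First derivative:
f'(x) = 12x^2 + 8x - 7
Second derivative:
f''(x) = 24x + 8
Substitute x = -3:
f''(-3) = 24 * (-3) + 8
= -72 + 8
= -64

-64


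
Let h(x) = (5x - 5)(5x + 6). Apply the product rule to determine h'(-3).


Let u(x) = 5x - 5 and v(x) = 5x + 6
u'(x) = 5
v'(x) = 5
Product rule: h'(x) = u'(x)*v(x) + u(x)*v'(x)
= 5 * (5x + 6) + (5x - 5) * 5
At x = -3:
u(-3) = 5 * (-3) - 5 = -20
v(-3) = 5 * (-3) + 6 = -9
h'(-3) = 5 * (-9) + (-20) * 5
= -45 - 100
= -145

-145


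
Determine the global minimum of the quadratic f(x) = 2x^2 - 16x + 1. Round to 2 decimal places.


For a quadratic f(x) = ax^2 + bx + c with a > 0, the minimum is at the vertex.
Vertex x-coordinate: x = -b/(2a)
x = -(-16) / (2 * 2)
x = 16/4 = 4
Substitute back to find the minimum value:
f(4) = 2 * 4^2 - 16 * 4 + 1
= 32 - 64 + 1
= -31 = -31.00

-31.00


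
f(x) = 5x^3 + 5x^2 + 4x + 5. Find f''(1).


First derivative:
f'(x) = 15x^2 + 10x + 4
Second derivative:
f''(x) = 30x + 10
Substitute x = 1:
f''(1) = 30 * 1 + 10
= 30 + 10
= 40

40


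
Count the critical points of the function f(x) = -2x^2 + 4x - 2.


Find where f'(x) = 0:
f'(x) = -4x + 4
Set f'(x) = 0:
-4x + 4 = 0
x = -4 / (-4) = 1
This is a linear equation in x, so there is exactly one solution.
Number of critical points: 1

1


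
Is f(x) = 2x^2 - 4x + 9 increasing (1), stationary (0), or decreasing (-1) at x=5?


Compute f'(x) to determine behavior:
f'(x) = 4x - 4
f'(5) = 4 * 5 - 4
= 20 - 4
= 16
Since f'(5) > 0, the function is increasing (1)

1


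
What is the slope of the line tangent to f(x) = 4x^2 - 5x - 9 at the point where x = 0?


The slope of the tangent line equals f'(x) at the point.
f(x) = 4x^2 - 5x - 9
f'(x) = 8x - 5
At x = 0:
f'(0) = 8 * 0 - 5
= 0 - 5
= -5

-5


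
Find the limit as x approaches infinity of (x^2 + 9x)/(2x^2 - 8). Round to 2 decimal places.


For limits at infinity with equal-degree polynomials,
we compare leading coefficients.
Numerator leading term: x^2
Denominator leading term: 2x^2
Divide both by x^2:
lim = (1 + 9/x) / (2 - 8/x^2)
As x -> infinity, the 1/x and 1/x^2 terms vanish:
= 1/2 = 0.50

0.50


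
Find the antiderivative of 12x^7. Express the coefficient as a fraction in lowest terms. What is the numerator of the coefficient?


Apply the power rule for integration:
integral of ax^n dx = a/(n+1) * x^(n+1) + C
integral of 12x^7 dx
= 12/8 * x^8 + C
= 3/2 * x^8 + C
The coefficient in lowest terms is 3/2, and its numerator is 3

3


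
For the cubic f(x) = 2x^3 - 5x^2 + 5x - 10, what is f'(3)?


Differentiate f(x) = 2x^3 - 5x^2 + 5x - 10 term by term:
f'(x) = 6x^2 - 10x + 5
Substitute x = 3:
f'(3) = 6 * 3^2 - 10 * 3 + 5
= 54 - 30 + 5
= 29

29


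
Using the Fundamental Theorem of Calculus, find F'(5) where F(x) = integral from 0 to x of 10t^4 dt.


By the Fundamental Theorem of Calculus (Part 1):
If F(x) = integral from 0 to x of f(t) dt, then F'(x) = f(x)
Here f(t) = 10t^4
So F'(x) = 10x^4
Evaluate at x = 5:
F'(5) = 10 * 5^4
= 10 * 625
= 6250

6250


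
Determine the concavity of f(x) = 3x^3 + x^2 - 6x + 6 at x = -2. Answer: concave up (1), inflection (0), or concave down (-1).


Concavity is determined by the sign of f''(x).
f(x) = 3x^3 + x^2 - 6x + 6
f'(x) = 9x^2 + 2x - 6
f''(x) = 18x + 2
f''(-2) = 18 * (-2) + 2
= -36 + 2
= -34
Since f''(-2) < 0, the function is concave down (-1)

-1


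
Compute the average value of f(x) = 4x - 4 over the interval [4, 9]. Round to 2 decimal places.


Average value = 1/(b-a) * integral from a to b of f(x) dx
First compute the integral of 4x - 4:
F(x) = 2x^2 - 4x
F(9) = 2 * 81 - 4 * 9 = 126
F(4) = 2 * 16 - 4 * 4 = 16
Integral = 126 - 16 = 110
Average = 110 / (9 - 4) = 110 / 5
= 22 = 22.00

22.00


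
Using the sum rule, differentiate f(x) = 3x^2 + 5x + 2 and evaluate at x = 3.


Differentiate term by term using power and sum rules:
f(x) = 3x^2 + 5x + 2
f'(x) = 6x + 5
Substitute x = 3:
f'(3) = 6 * 3 + 5
= 18 + 5
= 23

23


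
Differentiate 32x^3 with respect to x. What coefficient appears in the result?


We apply the power rule: d/dx [ax^n] = a*n * x^(n-1)
d/dx [32x^3]
= 32 * 3 * x^(3-1)
= 96x^2
The coefficient is 96

96


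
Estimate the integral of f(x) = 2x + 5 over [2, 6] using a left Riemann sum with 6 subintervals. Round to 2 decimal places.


Left Riemann sum uses left endpoints of each subinterval.
Interval: [2, 6], n = 6
dx = (6 - 2) / 6 = 2/3
Left endpoints: [2, 8/3, 10/3, 4, 14/3, 16/3]
f values: [9, 31/3, 35/3, 13, 43/3, 47/3]
Sum = dx * (sum of f values)
= 2/3 * 74
= 148/3 ≈ 49.33

49.33


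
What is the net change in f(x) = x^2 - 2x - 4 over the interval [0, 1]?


Net change = f(b) - f(a)
f(x) = x^2 - 2x - 4
Compute f(1):
f(1) = 1 * 1^2 - 2 * 1 - 4
= 1 - 2 - 4
= -5
Compute f(0):
f(0) = 1 * 0^2 - 2 * 0 - 4
= 0 + 0 - 4
= -4
Net change = -5 - (-4) = -1

-1


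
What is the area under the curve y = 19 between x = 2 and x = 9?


The area under a constant function y = 19 is a rectangle.
Width = 9 - 2 = 7
Height = 19
Area = width * height
= 7 * 19
= 133

133


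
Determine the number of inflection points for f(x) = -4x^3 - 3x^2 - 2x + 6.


Inflection points occur where f''(x) = 0 and concavity changes.
f(x) = -4x^3 - 3x^2 - 2x + 6
f'(x) = -12x^2 - 6x - 2
f''(x) = -24x - 6
Set f''(x) = 0:
-24x - 6 = 0
x = 6 / (-24) = -1/4
Since f''(x) is linear (degree 1), it changes sign at this point.
Therefore there is exactly 1 inflection point.

1


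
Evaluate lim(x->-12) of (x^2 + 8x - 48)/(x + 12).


Direct substitution gives 0/0, so we factor the numerator.
Factor: (x^2 + 8x - 48) = (x + 12)(x - 4)
Cancel the common factor (x + 12):
(x^2 + 8x - 48)/(x + 12) = (x - 4)
Now substitute x = -12:
= (-12) - (4) = -16

-16


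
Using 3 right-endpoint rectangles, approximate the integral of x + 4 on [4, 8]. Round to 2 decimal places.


Right Riemann sum uses right endpoints of each subinterval.
Interval: [4, 8], n = 3
dx = (8 - 4) / 3 = 4/3
Right endpoints: [16/3, 20/3, 8]
f values: [28/3, 32/3, 12]
Sum = dx * (sum of f values)
= 4/3 * 32
= 128/3 ≈ 42.67

42.67


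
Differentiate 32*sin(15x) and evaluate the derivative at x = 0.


Apply the chain rule to differentiate 32*sin(15x):
d/dx [32*sin(15x)]
= 32 * cos(15x) * d/dx(15x)
= 32 * 15 * cos(15x)
= 480 * cos(15x)
Evaluate at x = 0:
= 480 * cos(0)
= 480 * 1
= 480

480


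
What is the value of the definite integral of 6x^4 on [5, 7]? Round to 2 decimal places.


Find the antiderivative of 6x^4:
F(x) = 6/5 * x^5
Apply the Fundamental Theorem of Calculus:
F(7) - F(5)
= 6/5 * 7^5 - 6/5 * 5^5
= 6/5 * (16807 - 3125)
= 6/5 * 13682
= 82092/5 = 16418.40

16418.40


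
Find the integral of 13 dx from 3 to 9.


The integral of a constant k over [a, b] equals k * (b - a).
integral from 3 to 9 of 13 dx
= 13 * (9 - 3)
= 13 * 6
= 78

78


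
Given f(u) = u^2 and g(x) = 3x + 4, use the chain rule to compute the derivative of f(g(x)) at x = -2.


Using the chain rule: (f(g(x)))' = f'(g(x)) * g'(x)
First, find g(-2):
g(-2) = 3 * (-2) + 4 = -2
Next, f'(u) = 2u
And g'(x) = 3
So f'(g(-2)) * g'(-2)
= 2 * (-2) * 3
= -12

-12


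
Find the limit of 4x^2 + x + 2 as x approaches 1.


Since polynomials are continuous, we use direct substitution.
lim(x->1) of 4x^2 + x + 2
= 4 * 1^2 + 1 * 1 + 2
= 4 + 1 + 2
= 7

7


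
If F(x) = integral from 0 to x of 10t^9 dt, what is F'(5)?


By the Fundamental Theorem of Calculus (Part 1):
If F(x) = integral from 0 to x of f(t) dt, then F'(x) = f(x)
Here f(t) = 10t^9
So F'(x) = 10x^9
Evaluate at x = 5:
F'(5) = 10 * 5^9
= 10 * 1953125
= 19531250

19531250


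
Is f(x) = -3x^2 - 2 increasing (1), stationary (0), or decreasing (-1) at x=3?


Compute f'(x) to determine behavior:
f'(x) = -6x
f'(3) = -6 * 3 + 0
= -18 + 0
= -18
Since f'(3) < 0, the function is decreasing (-1)

-1


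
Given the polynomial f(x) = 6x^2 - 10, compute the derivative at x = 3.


Differentiate term by term using power and sum rules:
f(x) = 6x^2 - 10
f'(x) = 12x
Substitute x = 3:
f'(3) = 12 * 3 + 0
= 36 + 0
= 36

36


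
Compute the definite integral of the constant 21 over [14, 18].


The integral of a constant k over [a, b] equals k * (b - a).
integral from 14 to 18 of 21 dx
= 21 * (18 - 14)
= 21 * 4
= 84

84


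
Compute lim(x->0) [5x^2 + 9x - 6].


Since polynomials are continuous, we use direct substitution.
lim(x->0) of 5x^2 + 9x - 6
= 5 * 0^2 + 9 * 0 - 6
= 0 + 0 - 6
= -6

-6


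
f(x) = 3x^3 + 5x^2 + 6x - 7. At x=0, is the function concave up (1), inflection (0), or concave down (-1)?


Concavity is determined by the sign of f''(x).
f(x) = 3x^3 + 5x^2 + 6x - 7
f'(x) = 9x^2 + 10x + 6
f''(x) = 18x + 10
f''(0) = 18 * 0 + 10
= 0 + 10
= 10
Since f''(0) > 0, the function is concave up (1)

1


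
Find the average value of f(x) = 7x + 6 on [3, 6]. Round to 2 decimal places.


Average value = 1/(b-a) * integral from a to b of f(x) dx
First compute the integral of 7x + 6:
F(x) = (7/2)x^2 + 6x
F(6) = 7/2 * 36 + 6 * 6 = 162
F(3) = 7/2 * 9 + 6 * 3 = 99/2
Integral = 162 - 99/2 = 225/2
Average = (225/2) / (6 - 3) = (225/2) / 3
= 75/2 = 37.50

37.50


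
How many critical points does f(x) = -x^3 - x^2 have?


Find where f'(x) = 0:
f(x) = -x^3 - x^2
f'(x) = -3x^2 - 2x
This is a quadratic in x. Use the discriminant to count real roots.
Discriminant = (-2)^2 - 4 * (-3) * 0
= 4 - 0
= 4
Since discriminant > 0, f'(x) = 0 has 2 real solutions.
Number of critical points: 2

2


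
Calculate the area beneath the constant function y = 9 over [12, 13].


The area under a constant function y = 9 is a rectangle.
Width = 13 - 12 = 1
Height = 9
Area = width * height
= 1 * 9
= 9

9


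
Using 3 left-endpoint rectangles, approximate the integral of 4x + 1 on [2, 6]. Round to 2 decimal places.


Left Riemann sum uses left endpoints of each subinterval.
Interval: [2, 6], n = 3
dx = (6 - 2) / 3 = 4/3
Left endpoints: [2, 10/3, 14/3]
f values: [9, 43/3, 59/3]
Sum = dx * (sum of f values)
= 4/3 * 43
= 172/3 ≈ 57.33

57.33


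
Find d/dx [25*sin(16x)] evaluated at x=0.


Apply the chain rule to differentiate 25*sin(16x):
d/dx [25*sin(16x)]
= 25 * cos(16x) * d/dx(16x)
= 25 * 16 * cos(16x)
= 400 * cos(16x)
Evaluate at x = 0:
= 400 * cos(0)
= 400 * 1
= 400

400


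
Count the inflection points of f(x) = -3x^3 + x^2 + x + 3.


Inflection points occur where f''(x) = 0 and concavity changes.
f(x) = -3x^3 + x^2 + x + 3
f'(x) = -9x^2 + 2x + 1
f''(x) = -18x + 2
Set f''(x) = 0:
-18x + 2 = 0
x = -2 / (-18) = 1/9
Since f''(x) is linear (degree 1), it changes sign at this point.
Therefore there is exactly 1 inflection point.

1


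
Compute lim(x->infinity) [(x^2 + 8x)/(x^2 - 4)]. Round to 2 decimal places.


For limits at infinity with equal-degree polynomials,
we compare leading coefficients.
Numerator leading term: x^2
Denominator leading term: x^2
Divide both by x^2:
lim = (1 + 8/x) / (1 - 4/x^2)
As x -> infinity, the 1/x and 1/x^2 terms vanish:
= 1/1 = 1 = 1.00

1.00


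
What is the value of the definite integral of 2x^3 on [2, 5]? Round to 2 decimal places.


Find the antiderivative of 2x^3:
F(x) = 2/4 * x^4
Apply the Fundamental Theorem of Calculus:
F(5) - F(2)
= 2/4 * 5^4 - 2/4 * 2^4
= 2/4 * (625 - 16)
= 2/4 * 609
= 609/2 = 304.50

304.50


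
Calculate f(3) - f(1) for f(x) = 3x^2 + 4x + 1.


Net change = f(b) - f(a)
f(x) = 3x^2 + 4x + 1
Compute f(3):
f(3) = 3 * 3^2 + 4 * 3 + 1
= 27 + 12 + 1
= 40
Compute f(1):
f(1) = 3 * 1^2 + 4 * 1 + 1
= 3 + 4 + 1
= 8
Net change = 40 - 8 = 32

32


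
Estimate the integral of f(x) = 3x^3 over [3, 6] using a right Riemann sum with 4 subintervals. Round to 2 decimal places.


Right Riemann sum uses right endpoints of each subinterval.
Interval: [3, 6], n = 4
dx = (6 - 3) / 4 = 3/4
Right endpoints: [15/4, 9/2, 21/4, 6]
f values: [10125/64, 2187/8, 27783/64, 648]
Sum = dx * (sum of f values)
= 3/4 * 24219/16
= 72657/64 ≈ 1135.27

1135.27


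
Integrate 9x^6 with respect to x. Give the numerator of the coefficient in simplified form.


Apply the power rule for integration:
integral of ax^n dx = a/(n+1) * x^(n+1) + C
integral of 9x^6 dx
= 9/7 * x^7 + C
The coefficient in lowest terms is 9/7, and its numerator is 9

9


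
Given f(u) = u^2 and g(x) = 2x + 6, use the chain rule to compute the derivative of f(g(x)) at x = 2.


Using the chain rule: (f(g(x)))' = f'(g(x)) * g'(x)
First, find g(2):
g(2) = 2 * 2 + 6 = 10
Next, f'(u) = 2u
And g'(x) = 2
So f'(g(2)) * g'(2)
= 2 * 10 * 2
= 40

40


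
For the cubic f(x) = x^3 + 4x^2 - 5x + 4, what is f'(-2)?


Differentiate f(x) = x^3 + 4x^2 - 5x + 4 term by term:
f'(x) = 3x^2 + 8x - 5
Substitute x = -2:
f'(-2) = 3 * (-2)^2 + 8 * (-2) - 5
= 12 - 16 - 5
= -9

-9


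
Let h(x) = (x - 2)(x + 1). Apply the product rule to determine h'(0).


Let u(x) = x - 2 and v(x) = x + 1
u'(x) = 1
v'(x) = 1
Product rule: h'(x) = u'(x)*v(x) + u(x)*v'(x)
= 1 * (x + 1) + (x - 2) * 1
At x = 0:
u(0) = 1 * 0 - 2 = -2
v(0) = 1 * 0 + 1 = 1
h'(0) = 1 * 1 + (-2) * 1
= 1 - 2
= -1

-1


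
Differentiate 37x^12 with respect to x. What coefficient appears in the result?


We apply the power rule: d/dx [ax^n] = a*n * x^(n-1)
d/dx [37x^12]
= 37 * 12 * x^(12-1)
= 444x^11
The coefficient is 444

444


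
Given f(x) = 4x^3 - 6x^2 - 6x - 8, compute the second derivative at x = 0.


First derivative:
f'(x) = 12x^2 - 12x - 6
Second derivative:
f''(x) = 24x - 12
Substitute x = 0:
f''(0) = 24 * 0 - 12
= 0 - 12
= -12

-12


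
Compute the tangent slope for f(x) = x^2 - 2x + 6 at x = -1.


The slope of the tangent line equals f'(x) at the point.
f(x) = x^2 - 2x + 6
f'(x) = 2x - 2
At x = -1:
f'(-1) = 2 * (-1) - 2
= -2 - 2
= -4

-4


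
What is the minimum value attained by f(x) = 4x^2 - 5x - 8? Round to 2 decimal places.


For a quadratic f(x) = ax^2 + bx + c with a > 0, the minimum is at the vertex.
Vertex x-coordinate: x = -b/(2a)
x = -(-5) / (2 * 4)
x = 5/8
Substitute back to find the minimum value:
f(5/8) = 4 * (5/8)^2 - 5 * (5/8) - 8
= 25/16 - 25/8 - 8
= -153/16 ≈ -9.56

-9.56


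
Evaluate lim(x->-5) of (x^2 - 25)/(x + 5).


Direct substitution gives 0/0, so we factor the numerator.
Factor: (x^2 - 25) = (x + 5)(x - 5)
Cancel the common factor (x + 5):
(x^2 - 25)/(x + 5) = (x - 5)
Now substitute x = -5:
= (-5) - (5) = -10

-10


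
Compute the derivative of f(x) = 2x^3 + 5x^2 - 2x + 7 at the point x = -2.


Differentiate f(x) = 2x^3 + 5x^2 - 2x + 7 term by term:
f'(x) = 6x^2 + 10x - 2
Substitute x = -2:
f'(-2) = 6 * (-2)^2 + 10 * (-2) - 2
= 24 - 20 - 2
= 2

2


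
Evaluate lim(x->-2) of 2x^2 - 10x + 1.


Since polynomials are continuous, we use direct substitution.
lim(x->-2) of 2x^2 - 10x + 1
= 2 * (-2)^2 - 10 * (-2) + 1
= 8 + 20 + 1
= 29

29


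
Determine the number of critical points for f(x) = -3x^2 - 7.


Find where f'(x) = 0:
f'(x) = -6x
Set f'(x) = 0:
-6x = 0
x = 0 / (-6) = 0
This is a linear equation in x, so there is exactly one solution.
Number of critical points: 1

1


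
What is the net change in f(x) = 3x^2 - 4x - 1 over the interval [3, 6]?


Net change = f(b) - f(a)
f(x) = 3x^2 - 4x - 1
Compute f(6):
f(6) = 3 * 6^2 - 4 * 6 - 1
= 108 - 24 - 1
= 83
Compute f(3):
f(3) = 3 * 3^2 - 4 * 3 - 1
= 27 - 12 - 1
= 14
Net change = 83 - 14 = 69

69


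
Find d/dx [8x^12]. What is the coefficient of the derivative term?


We apply the power rule: d/dx [ax^n] = a*n * x^(n-1)
d/dx [8x^12]
= 8 * 12 * x^(12-1)
= 96x^11
The coefficient is 96

96


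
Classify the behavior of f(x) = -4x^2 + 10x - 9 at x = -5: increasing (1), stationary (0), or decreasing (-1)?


Compute f'(x) to determine behavior:
f'(x) = -8x + 10
f'(-5) = -8 * (-5) + 10
= 40 + 10
= 50
Since f'(-5) > 0, the function is increasing (1)

1


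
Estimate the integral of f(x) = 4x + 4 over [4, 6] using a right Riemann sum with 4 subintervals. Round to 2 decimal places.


Right Riemann sum uses right endpoints of each subinterval.
Interval: [4, 6], n = 4
dx = (6 - 4) / 4 = 1/2
Right endpoints: [9/2, 5, 11/2, 6]
f values: [22, 24, 26, 28]
Sum = dx * (sum of f values)
= 1/2 * 100
= 50 = 50.00

50.00


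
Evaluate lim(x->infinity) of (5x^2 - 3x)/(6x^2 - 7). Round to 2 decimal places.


For limits at infinity with equal-degree polynomials,
we compare leading coefficients.
Numerator leading term: 5x^2
Denominator leading term: 6x^2
Divide both by x^2:
lim = (5 - 3/x) / (6 - 7/x^2)
As x -> infinity, the 1/x and 1/x^2 terms vanish:
= 5/6 ≈ 0.83

0.83


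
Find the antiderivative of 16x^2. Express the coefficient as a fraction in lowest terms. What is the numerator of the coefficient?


Apply the power rule for integration:
integral of ax^n dx = a/(n+1) * x^(n+1) + C
integral of 16x^2 dx
= 16/3 * x^3 + C
The coefficient in lowest terms is 16/3, and its numerator is 16

16


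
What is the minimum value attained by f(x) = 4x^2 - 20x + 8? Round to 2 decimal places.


For a quadratic f(x) = ax^2 + bx + c with a > 0, the minimum is at the vertex.
Vertex x-coordinate: x = -b/(2a)
x = -(-20) / (2 * 4)
x = 20/8 = 5/2
Substitute back to find the minimum value:
f(5/2) = 4 * (5/2)^2 - 20 * (5/2) + 8
= 25 - 50 + 8
= -17 = -17.00

-17.00


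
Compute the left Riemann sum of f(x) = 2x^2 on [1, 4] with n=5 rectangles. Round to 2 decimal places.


Left Riemann sum uses left endpoints of each subinterval.
Interval: [1, 4], n = 5
dx = (4 - 1) / 5 = 3/5
Left endpoints: [1, 8/5, 11/5, 14/5, 17/5]
f values: [2, 128/25, 242/25, 392/25, 578/25]
Sum = dx * (sum of f values)
= 3/5 * 278/5
= 834/25 = 33.36

33.36


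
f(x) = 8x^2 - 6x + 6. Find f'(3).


Differentiate term by term using power and sum rules:
f(x) = 8x^2 - 6x + 6
f'(x) = 16x - 6
Substitute x = 3:
f'(3) = 16 * 3 - 6
= 48 - 6
= 42

42


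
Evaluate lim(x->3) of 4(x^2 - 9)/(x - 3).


Direct substitution gives 0/0, so we factor the numerator.
Factor: 4(x^2 - 9) = 4 * (x - 3)(x + 3)
Cancel the common factor (x - 3):
4(x^2 - 9)/(x - 3) = 4 * (x + 3)
Now substitute x = 3:
= 4 * (3 + 3) = 24

24


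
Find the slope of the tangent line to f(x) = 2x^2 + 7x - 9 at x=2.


The slope of the tangent line equals f'(x) at the point.
f(x) = 2x^2 + 7x - 9
f'(x) = 4x + 7
At x = 2:
f'(2) = 4 * 2 + 7
= 8 + 7
= 15

15


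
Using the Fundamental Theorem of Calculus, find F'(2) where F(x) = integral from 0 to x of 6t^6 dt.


By the Fundamental Theorem of Calculus (Part 1):
If F(x) = integral from 0 to x of f(t) dt, then F'(x) = f(x)
Here f(t) = 6t^6
So F'(x) = 6x^6
Evaluate at x = 2:
F'(2) = 6 * 2^6
= 6 * 64
= 384

384


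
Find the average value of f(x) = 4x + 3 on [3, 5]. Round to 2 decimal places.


Average value = 1/(b-a) * integral from a to b of f(x) dx
First compute the integral of 4x + 3:
F(x) = 2x^2 + 3x
F(5) = 2 * 25 + 3 * 5 = 65
F(3) = 2 * 9 + 3 * 3 = 27
Integral = 65 - 27 = 38
Average = 38 / (5 - 3) = 38 / 2
= 19 = 19.00

19.00


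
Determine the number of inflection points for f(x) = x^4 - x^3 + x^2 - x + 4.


Inflection points occur where f''(x) = 0 and concavity changes.
f(x) = x^4 - x^3 + x^2 - x + 4
f'(x) = 4x^3 - 3x^2 + 2x - 1
f''(x) = 12x^2 - 6x + 2
This is a quadratic in x. Use the discriminant to count real roots.
Discriminant = (-6)^2 - 4 * 12 * 2
= 36 - 96
= -60
Since discriminant < 0, f''(x) = 0 has no real solutions.
Number of inflection points: 0

0


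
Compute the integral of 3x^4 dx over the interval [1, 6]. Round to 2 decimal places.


Find the antiderivative of 3x^4:
F(x) = 3/5 * x^5
Apply the Fundamental Theorem of Calculus:
F(6) - F(1)
= 3/5 * 6^5 - 3/5 * 1^5
= 3/5 * (7776 - 1)
= 3/5 * 7775
= 4665 = 4665.00

4665.00


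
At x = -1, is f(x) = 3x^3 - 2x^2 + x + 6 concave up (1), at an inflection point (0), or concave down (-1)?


Concavity is determined by the sign of f''(x).
f(x) = 3x^3 - 2x^2 + x + 6
f'(x) = 9x^2 - 4x + 1
f''(x) = 18x - 4
f''(-1) = 18 * (-1) - 4
= -18 - 4
= -22
Since f''(-1) < 0, the function is concave down (-1)

-1


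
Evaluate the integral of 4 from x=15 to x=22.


The integral of a constant k over [a, b] equals k * (b - a).
integral from 15 to 22 of 4 dx
= 4 * (22 - 15)
= 4 * 7
= 28

28


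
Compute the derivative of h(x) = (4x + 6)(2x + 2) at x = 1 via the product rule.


Let u(x) = 4x + 6 and v(x) = 2x + 2
u'(x) = 4
v'(x) = 2
Product rule: h'(x) = u'(x)*v(x) + u(x)*v'(x)
= 4 * (2x + 2) + (4x + 6) * 2
At x = 1:
u(1) = 4 * 1 + 6 = 10
v(1) = 2 * 1 + 2 = 4
h'(1) = 4 * 4 + 10 * 2
= 16 + 20
= 36

36


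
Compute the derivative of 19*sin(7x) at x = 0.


Apply the chain rule to differentiate 19*sin(7x):
d/dx [19*sin(7x)]
= 19 * cos(7x) * d/dx(7x)
= 19 * 7 * cos(7x)
= 133 * cos(7x)
Evaluate at x = 0:
= 133 * cos(0)
= 133 * 1
= 133

133


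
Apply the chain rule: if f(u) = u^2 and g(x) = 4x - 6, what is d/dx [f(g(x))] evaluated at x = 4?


Using the chain rule: (f(g(x)))' = f'(g(x)) * g'(x)
First, find g(4):
g(4) = 4 * 4 - 6 = 10
Next, f'(u) = 2u
And g'(x) = 4
So f'(g(4)) * g'(4)
= 2 * 10 * 4
= 80

80


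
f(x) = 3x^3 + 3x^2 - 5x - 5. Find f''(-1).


First derivative:
f'(x) = 9x^2 + 6x - 5
Second derivative:
f''(x) = 18x + 6
Substitute x = -1:
f''(-1) = 18 * (-1) + 6
= -18 + 6
= -12

-12


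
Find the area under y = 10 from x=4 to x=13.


The area under a constant function y = 10 is a rectangle.
Width = 13 - 4 = 9
Height = 10
Area = width * height
= 9 * 10
= 90

90


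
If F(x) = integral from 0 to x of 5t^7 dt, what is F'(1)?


By the Fundamental Theorem of Calculus (Part 1):
If F(x) = integral from 0 to x of f(t) dt, then F'(x) = f(x)
Here f(t) = 5t^7
So F'(x) = 5x^7
Evaluate at x = 1:
F'(1) = 5 * 1^7
= 5 * 1
= 5

5


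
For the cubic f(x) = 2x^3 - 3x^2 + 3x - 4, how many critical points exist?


Find where f'(x) = 0:
f(x) = 2x^3 - 3x^2 + 3x - 4
f'(x) = 6x^2 - 6x + 3
This is a quadratic in x. Use the discriminant to count real roots.
Discriminant = (-6)^2 - 4 * 6 * 3
= 36 - 72
= -36
Since discriminant < 0, f'(x) = 0 has no real solutions.
Number of critical points: 0

0


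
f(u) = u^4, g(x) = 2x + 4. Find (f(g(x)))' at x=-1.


Using the chain rule: (f(g(x)))' = f'(g(x)) * g'(x)
First, find g(-1):
g(-1) = 2 * (-1) + 4 = 2
Next, f'(u) = 4u^3
And g'(x) = 2
So f'(g(-1)) * g'(-1)
= 4 * 2^3 * 2
= 4 * 8 * 2
= 64

64


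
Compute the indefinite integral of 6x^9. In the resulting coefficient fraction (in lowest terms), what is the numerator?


Apply the power rule for integration:
integral of ax^n dx = a/(n+1) * x^(n+1) + C
integral of 6x^9 dx
= 6/10 * x^10 + C
= 3/5 * x^10 + C
The coefficient in lowest terms is 3/5, and its numerator is 3

3


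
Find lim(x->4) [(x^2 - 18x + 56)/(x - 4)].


Direct substitution gives 0/0, so we factor the numerator.
Factor: (x^2 - 18x + 56) = (x - 4)(x - 14)
Cancel the common factor (x - 4):
(x^2 - 18x + 56)/(x - 4) = (x - 14)
Now substitute x = 4:
= (4) - (14) = -10

-10


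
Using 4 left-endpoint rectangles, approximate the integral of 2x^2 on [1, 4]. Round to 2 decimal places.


Left Riemann sum uses left endpoints of each subinterval.
Interval: [1, 4], n = 4
dx = (4 - 1) / 4 = 3/4
Left endpoints: [1, 7/4, 5/2, 13/4]
f values: [2, 49/8, 25/2, 169/8]
Sum = dx * (sum of f values)
= 3/4 * 167/4
= 501/16 ≈ 31.31

31.31


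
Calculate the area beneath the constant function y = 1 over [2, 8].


The area under a constant function y = 1 is a rectangle.
Width = 8 - 2 = 6
Height = 1
Area = width * height
= 6 * 1
= 6

6


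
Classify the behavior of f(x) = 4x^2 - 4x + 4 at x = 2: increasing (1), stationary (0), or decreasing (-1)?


Compute f'(x) to determine behavior:
f'(x) = 8x - 4
f'(2) = 8 * 2 - 4
= 16 - 4
= 12
Since f'(2) > 0, the function is increasing (1)

1


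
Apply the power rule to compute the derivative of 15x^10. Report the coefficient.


We apply the power rule: d/dx [ax^n] = a*n * x^(n-1)
d/dx [15x^10]
= 15 * 10 * x^(10-1)
= 150x^9
The coefficient is 150

150


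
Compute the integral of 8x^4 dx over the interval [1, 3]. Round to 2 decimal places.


Find the antiderivative of 8x^4:
F(x) = 8/5 * x^5
Apply the Fundamental Theorem of Calculus:
F(3) - F(1)
= 8/5 * 3^5 - 8/5 * 1^5
= 8/5 * (243 - 1)
= 8/5 * 242
= 1936/5 = 387.20

387.20


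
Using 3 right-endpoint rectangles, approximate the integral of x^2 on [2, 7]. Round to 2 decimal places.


Right Riemann sum uses right endpoints of each subinterval.
Interval: [2, 7], n = 3
dx = (7 - 2) / 3 = 5/3
Right endpoints: [11/3, 16/3, 7]
f values: [121/9, 256/9, 49]
Sum = dx * (sum of f values)
= 5/3 * 818/9
= 4090/27 ≈ 151.48

151.48


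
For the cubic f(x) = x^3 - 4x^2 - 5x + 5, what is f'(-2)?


Differentiate f(x) = x^3 - 4x^2 - 5x + 5 term by term:
f'(x) = 3x^2 - 8x - 5
Substitute x = -2:
f'(-2) = 3 * (-2)^2 - 8 * (-2) - 5
= 12 + 16 - 5
= 23

23


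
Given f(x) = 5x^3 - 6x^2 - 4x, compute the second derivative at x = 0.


First derivative:
f'(x) = 15x^2 - 12x - 4
Second derivative:
f''(x) = 30x - 12
Substitute x = 0:
f''(0) = 30 * 0 - 12
= 0 - 12
= -12

-12


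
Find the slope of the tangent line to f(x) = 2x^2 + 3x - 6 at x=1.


The slope of the tangent line equals f'(x) at the point.
f(x) = 2x^2 + 3x - 6
f'(x) = 4x + 3
At x = 1:
f'(1) = 4 * 1 + 3
= 4 + 3
= 7

7


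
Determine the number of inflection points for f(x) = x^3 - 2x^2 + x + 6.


Inflection points occur where f''(x) = 0 and concavity changes.
f(x) = x^3 - 2x^2 + x + 6
f'(x) = 3x^2 - 4x + 1
f''(x) = 6x - 4
Set f''(x) = 0:
6x - 4 = 0
x = 4 / 6 = 2/3
Since f''(x) is linear (degree 1), it changes sign at this point.
Therefore there is exactly 1 inflection point.

1


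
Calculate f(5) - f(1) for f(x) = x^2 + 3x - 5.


Net change = f(b) - f(a)
f(x) = x^2 + 3x - 5
Compute f(5):
f(5) = 1 * 5^2 + 3 * 5 - 5
= 25 + 15 - 5
= 35
Compute f(1):
f(1) = 1 * 1^2 + 3 * 1 - 5
= 1 + 3 - 5
= -1
Net change = 35 - (-1) = 36

36


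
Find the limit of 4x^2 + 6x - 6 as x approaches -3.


Since polynomials are continuous, we use direct substitution.
lim(x->-3) of 4x^2 + 6x - 6
= 4 * (-3)^2 + 6 * (-3) - 6
= 36 - 18 - 6
= 12

12


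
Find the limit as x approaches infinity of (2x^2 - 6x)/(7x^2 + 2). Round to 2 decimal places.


For limits at infinity with equal-degree polynomials,
we compare leading coefficients.
Numerator leading term: 2x^2
Denominator leading term: 7x^2
Divide both by x^2:
lim = (2 - 6/x) / (7 + 2/x^2)
As x -> infinity, the 1/x and 1/x^2 terms vanish:
= 2/7 ≈ 0.29

0.29


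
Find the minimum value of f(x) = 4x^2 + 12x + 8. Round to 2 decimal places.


For a quadratic f(x) = ax^2 + bx + c with a > 0, the minimum is at the vertex.
Vertex x-coordinate: x = -b/(2a)
x = -(12) / (2 * 4)
x = -12/8 = -3/2
Substitute back to find the minimum value:
f(-3/2) = 4 * (-3/2)^2 + 12 * (-3/2) + 8
= 9 - 18 + 8
= -1 = -1.00

-1.00


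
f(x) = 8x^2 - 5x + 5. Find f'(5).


Differentiate term by term using power and sum rules:
f(x) = 8x^2 - 5x + 5
f'(x) = 16x - 5
Substitute x = 5:
f'(5) = 16 * 5 - 5
= 80 - 5
= 75

75


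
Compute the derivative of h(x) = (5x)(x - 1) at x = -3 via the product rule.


Let u(x) = 5x and v(x) = x - 1
u'(x) = 5
v'(x) = 1
Product rule: h'(x) = u'(x)*v(x) + u(x)*v'(x)
= 5 * (x - 1) + (5x) * 1
At x = -3:
u(-3) = 5 * (-3) + 0 = -15
v(-3) = 1 * (-3) - 1 = -4
h'(-3) = 5 * (-4) + (-15) * 1
= -20 - 15
= -35

-35


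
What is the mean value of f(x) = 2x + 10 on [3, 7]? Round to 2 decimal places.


Average value = 1/(b-a) * integral from a to b of f(x) dx
First compute the integral of 2x + 10:
F(x) = x^2 + 10x
F(7) = 1 * 49 + 10 * 7 = 119
F(3) = 1 * 9 + 10 * 3 = 39
Integral = 119 - 39 = 80
Average = 80 / (7 - 3) = 80 / 4
= 20 = 20.00

20.00


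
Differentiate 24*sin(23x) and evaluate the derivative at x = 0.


Apply the chain rule to differentiate 24*sin(23x):
d/dx [24*sin(23x)]
= 24 * cos(23x) * d/dx(23x)
= 24 * 23 * cos(23x)
= 552 * cos(23x)
Evaluate at x = 0:
= 552 * cos(0)
= 552 * 1
= 552

552


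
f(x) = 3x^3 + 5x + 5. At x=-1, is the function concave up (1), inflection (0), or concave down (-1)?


Concavity is determined by the sign of f''(x).
f(x) = 3x^3 + 5x + 5
f'(x) = 9x^2 + 5
f''(x) = 18x
f''(-1) = 18 * (-1) + 0
= -18 + 0
= -18
Since f''(-1) < 0, the function is concave down (-1)

-1


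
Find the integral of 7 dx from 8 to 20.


The integral of a constant k over [a, b] equals k * (b - a).
integral from 8 to 20 of 7 dx
= 7 * (20 - 8)
= 7 * 12
= 84

84


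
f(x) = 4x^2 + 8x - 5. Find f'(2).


Differentiate term by term using power and sum rules:
f(x) = 4x^2 + 8x - 5
f'(x) = 8x + 8
Substitute x = 2:
f'(2) = 8 * 2 + 8
= 16 + 8
= 24

24


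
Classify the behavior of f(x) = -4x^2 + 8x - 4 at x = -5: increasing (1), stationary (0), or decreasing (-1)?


Compute f'(x) to determine behavior:
f'(x) = -8x + 8
f'(-5) = -8 * (-5) + 8
= 40 + 8
= 48
Since f'(-5) > 0, the function is increasing (1)

1


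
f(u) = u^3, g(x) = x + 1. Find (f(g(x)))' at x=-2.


Using the chain rule: (f(g(x)))' = f'(g(x)) * g'(x)
First, find g(-2):
g(-2) = 1 * (-2) + 1 = -1
Next, f'(u) = 3u^2
And g'(x) = 1
So f'(g(-2)) * g'(-2)
= 3 * (-1)^2 * 1
= 3 * 1 * 1
= 3

3


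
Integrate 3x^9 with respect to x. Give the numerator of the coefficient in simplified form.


Apply the power rule for integration:
integral of ax^n dx = a/(n+1) * x^(n+1) + C
integral of 3x^9 dx
= 3/10 * x^10 + C
The coefficient in lowest terms is 3/10, and its numerator is 3

3


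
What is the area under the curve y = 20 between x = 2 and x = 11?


The area under a constant function y = 20 is a rectangle.
Width = 11 - 2 = 9
Height = 20
Area = width * height
= 9 * 20
= 180

180


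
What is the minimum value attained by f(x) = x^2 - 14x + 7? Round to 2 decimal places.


For a quadratic f(x) = ax^2 + bx + c with a > 0, the minimum is at the vertex.
Vertex x-coordinate: x = -b/(2a)
x = -(-14) / (2 * 1)
x = 14/2 = 7
Substitute back to find the minimum value:
f(7) = 1 * 7^2 - 14 * 7 + 7
= 49 - 98 + 7
= -42 = -42.00

-42.00


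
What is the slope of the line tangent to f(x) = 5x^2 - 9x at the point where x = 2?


The slope of the tangent line equals f'(x) at the point.
f(x) = 5x^2 - 9x
f'(x) = 10x - 9
At x = 2:
f'(2) = 10 * 2 - 9
= 20 - 9
= 11

11


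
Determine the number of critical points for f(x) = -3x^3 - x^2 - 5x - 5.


Find where f'(x) = 0:
f(x) = -3x^3 - x^2 - 5x - 5
f'(x) = -9x^2 - 2x - 5
This is a quadratic in x. Use the discriminant to count real roots.
Discriminant = (-2)^2 - 4 * (-9) * (-5)
= 4 - 180
= -176
Since discriminant < 0, f'(x) = 0 has no real solutions.
Number of critical points: 0

0


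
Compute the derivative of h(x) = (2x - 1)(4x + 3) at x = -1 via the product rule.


Let u(x) = 2x - 1 and v(x) = 4x + 3
u'(x) = 2
v'(x) = 4
Product rule: h'(x) = u'(x)*v(x) + u(x)*v'(x)
= 2 * (4x + 3) + (2x - 1) * 4
At x = -1:
u(-1) = 2 * (-1) - 1 = -3
v(-1) = 4 * (-1) + 3 = -1
h'(-1) = 2 * (-1) + (-3) * 4
= -2 - 12
= -14

-14


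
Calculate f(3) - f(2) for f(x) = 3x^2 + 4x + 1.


Net change = f(b) - f(a)
f(x) = 3x^2 + 4x + 1
Compute f(3):
f(3) = 3 * 3^2 + 4 * 3 + 1
= 27 + 12 + 1
= 40
Compute f(2):
f(2) = 3 * 2^2 + 4 * 2 + 1
= 12 + 8 + 1
= 21
Net change = 40 - 21 = 19

19


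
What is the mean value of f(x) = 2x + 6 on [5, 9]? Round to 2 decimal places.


Average value = 1/(b-a) * integral from a to b of f(x) dx
First compute the integral of 2x + 6:
F(x) = x^2 + 6x
F(9) = 1 * 81 + 6 * 9 = 135
F(5) = 1 * 25 + 6 * 5 = 55
Integral = 135 - 55 = 80
Average = 80 / (9 - 5) = 80 / 4
= 20 = 20.00

20.00


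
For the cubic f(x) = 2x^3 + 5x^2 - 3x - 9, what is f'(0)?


Differentiate f(x) = 2x^3 + 5x^2 - 3x - 9 term by term:
f'(x) = 6x^2 + 10x - 3
Substitute x = 0:
f'(0) = 6 * 0^2 + 10 * 0 - 3
= 0 + 0 - 3
= -3

-3


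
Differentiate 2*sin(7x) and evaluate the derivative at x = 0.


Apply the chain rule to differentiate 2*sin(7x):
d/dx [2*sin(7x)]
= 2 * cos(7x) * d/dx(7x)
= 2 * 7 * cos(7x)
= 14 * cos(7x)
Evaluate at x = 0:
= 14 * cos(0)
= 14 * 1
= 14

14


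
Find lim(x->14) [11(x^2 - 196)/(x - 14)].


Direct substitution gives 0/0, so we factor the numerator.
Factor: 11(x^2 - 196) = 11 * (x - 14)(x + 14)
Cancel the common factor (x - 14):
11(x^2 - 196)/(x - 14) = 11 * (x + 14)
Now substitute x = 14:
= 11 * (14 + 14) = 308

308


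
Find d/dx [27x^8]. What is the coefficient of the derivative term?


We apply the power rule: d/dx [ax^n] = a*n * x^(n-1)
d/dx [27x^8]
= 27 * 8 * x^(8-1)
= 216x^7
The coefficient is 216

216


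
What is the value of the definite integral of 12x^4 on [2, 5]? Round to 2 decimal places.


Find the antiderivative of 12x^4:
F(x) = 12/5 * x^5
Apply the Fundamental Theorem of Calculus:
F(5) - F(2)
= 12/5 * 5^5 - 12/5 * 2^5
= 12/5 * (3125 - 32)
= 12/5 * 3093
= 37116/5 = 7423.20

7423.20


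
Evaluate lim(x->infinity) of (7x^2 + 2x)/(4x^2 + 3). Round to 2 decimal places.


For limits at infinity with equal-degree polynomials,
we compare leading coefficients.
Numerator leading term: 7x^2
Denominator leading term: 4x^2
Divide both by x^2:
lim = (7 + 2/x) / (4 + 3/x^2)
As x -> infinity, the 1/x and 1/x^2 terms vanish:
= 7/4 = 1.75

1.75
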